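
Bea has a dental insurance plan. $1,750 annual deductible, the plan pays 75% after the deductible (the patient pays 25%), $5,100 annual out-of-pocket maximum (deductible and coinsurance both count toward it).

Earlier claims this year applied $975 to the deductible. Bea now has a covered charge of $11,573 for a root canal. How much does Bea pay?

$3,474.50

Remaining deductible: $1,750 − $975 = $775.
After the $775 deductible portion, $11,573 − $775 = $10,798 is subject to coinsurance.
Patient's 25% share of $10,798 is $2,699.50.
That puts the patient's cost at $775 + $2,699.50 = $3,474.50 before any cap.
Total out-of-pocket so far would be $975 + $3,474.50 = $4,449.50, below the $5,100 cap — no reduction.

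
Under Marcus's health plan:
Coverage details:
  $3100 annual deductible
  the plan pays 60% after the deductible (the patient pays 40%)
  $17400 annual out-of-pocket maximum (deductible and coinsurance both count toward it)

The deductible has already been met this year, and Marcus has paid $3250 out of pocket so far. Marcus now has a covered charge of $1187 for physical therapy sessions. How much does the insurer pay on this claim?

With the deductible met, the entire $1187 is subject to coinsurance.
Coinsurance: $1187 × 40% = $474.80.
Cumulative spending $3250 + $474.80 = $3724.80 stays under the $17400 maximum.
The insurer covers the remainder: $1187 − $474.80 = $712.20.

$712.20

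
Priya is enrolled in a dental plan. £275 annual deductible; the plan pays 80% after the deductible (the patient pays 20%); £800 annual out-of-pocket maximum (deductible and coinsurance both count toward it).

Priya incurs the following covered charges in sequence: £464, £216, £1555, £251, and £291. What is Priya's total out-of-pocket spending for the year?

#1 (£464): £275 to deductible, leaving £189; 20% of £189 = £37.80. Patient pays £312.80; OOP now £312.80.
#2 (£216): deductible met; 20% of £216 = £43.20. Patient owes £43.20 (running OOP £356).
#3 (£1555): deductible already satisfied, so patient's share is 20% × £1555 = £311. Patient owes £311 (running OOP £667).
#4 (£251): deductible met; 20% of £251 = £50.20. Cost to patient: £50.20. OOP to date £717.20.
#5 (£291): deductible met; 20% of £291 = £58.20. Patient owes £58.20 (running OOP £775.40).
Summing the patient's payments: £312.80 + £43.20 + £311 + £50.20 + £58.20 = £775.40.

£775.40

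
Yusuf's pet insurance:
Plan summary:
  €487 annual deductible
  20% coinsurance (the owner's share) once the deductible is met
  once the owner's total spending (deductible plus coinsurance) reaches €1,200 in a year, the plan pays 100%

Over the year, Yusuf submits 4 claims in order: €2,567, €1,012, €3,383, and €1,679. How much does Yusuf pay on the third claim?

Bill 1, €2,567: €487 to deductible, leaving €2,080; coinsurance €2,080 × 20% = €416. Cost to owner: €903. OOP to date €903.
Bill 2, €1,012: deductible met; 20% of €1,012 = €202.40. Owner pays €202.40; OOP now €1,105.40.
Bill 3, €3,383: 20% coinsurance on €3,383 = €676.60. OOP would hit €1,782 > €1,200, so the cap limits the owner to €1,200 − €1,105.40 = €94.60.

€94.60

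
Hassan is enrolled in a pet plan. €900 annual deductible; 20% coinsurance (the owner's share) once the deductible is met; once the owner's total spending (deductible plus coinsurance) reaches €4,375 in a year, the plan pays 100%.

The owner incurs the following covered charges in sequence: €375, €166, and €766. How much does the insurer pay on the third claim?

€325.60

Claim 1 — €375: fully absorbed by the deductible. Owner pays €375; OOP now €375. Insurer: €375 − €375 = €0.
Claim 2 — €166: entire amount goes to the deductible. Owner pays €166; OOP now €541. Plan pays €166 − €166 = €0.
Claim 3 — €766: deductible takes €359, €407 remains; 20% of €407 = €81.40. Owner pays €440.40; OOP now €981.40. Insurer: €766 − €440.40 = €325.60.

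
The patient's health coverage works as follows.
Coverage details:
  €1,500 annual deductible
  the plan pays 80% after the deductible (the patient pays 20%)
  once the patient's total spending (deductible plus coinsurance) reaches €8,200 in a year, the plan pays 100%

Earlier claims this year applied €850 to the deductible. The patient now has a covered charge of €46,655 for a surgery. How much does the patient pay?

€7,350

€850 of the €1,500 deductible is already met, leaving €650.
After the €650 deductible portion, €46,655 − €650 = €46,005 is subject to coinsurance.
Patient's 20% share of €46,005 is €9,201.
So the patient owes €650 + €9,201 = €9,851 before any cap.
Year-to-date out-of-pocket would reach €850 + €9,851 = €10,701, above the €8,200 maximum, so the patient pays only €8,200 − €850 = €7,350.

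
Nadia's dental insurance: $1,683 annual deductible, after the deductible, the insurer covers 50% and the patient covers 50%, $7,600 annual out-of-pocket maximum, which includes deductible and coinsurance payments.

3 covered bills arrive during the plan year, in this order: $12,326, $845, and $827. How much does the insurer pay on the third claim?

$654

Claim 1 — $12,326: $1,683 to deductible, leaving $10,643; 50% of $10,643 = $5,321.50. Patient pays $7,004.50; OOP now $7,004.50. Insurer: $12,326 − $7,004.50 = $5,321.50.
Claim 2 — $845: 50% coinsurance on $845 = $422.50. Cost to patient: $422.50. OOP to date $7,427. Insurer: $845 − $422.50 = $422.50.
Claim 3 — $827: deductible met; 50% of $827 = $413.50. That would push OOP to $7,840.50, over the $7,600 cap, so patient pays $7,600 − $7,427 = $173. Insurer: $827 − $173 = $654.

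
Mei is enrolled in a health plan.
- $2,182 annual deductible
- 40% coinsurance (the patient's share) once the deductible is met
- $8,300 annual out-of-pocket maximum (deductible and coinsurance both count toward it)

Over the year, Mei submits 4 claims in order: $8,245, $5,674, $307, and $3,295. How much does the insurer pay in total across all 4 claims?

$9,221

Claim 1 ($8,245): $2,182 finishes the deductible; $6,063 goes to coinsurance; coinsurance $6,063 × 40% = $2,425.20. Cost to patient: $4,607.20. OOP to date $4,607.20. Plan pays $8,245 − $4,607.20 = $3,637.80.
Claim 2 ($5,674): deductible met; 40% of $5,674 = $2,269.60. Patient owes $2,269.60 (running OOP $6,876.80). Plan pays $5,674 − $2,269.60 = $3,404.40.
Claim 3 ($307): 40% coinsurance on $307 = $122.80. Cost to patient: $122.80. OOP to date $6,999.60. Plan pays $307 − $122.80 = $184.20.
Claim 4 ($3,295): 40% coinsurance on $3,295 = $1,318. That would push OOP to $8,317.60, over the $8,300 cap, so patient pays $8,300 − $6,999.60 = $1,300.40. Insurer: $3,295 − $1,300.40 = $1,994.60.
Insurer total: $3,637.80 + $3,404.40 + $184.20 + $1,994.60 = $9,221.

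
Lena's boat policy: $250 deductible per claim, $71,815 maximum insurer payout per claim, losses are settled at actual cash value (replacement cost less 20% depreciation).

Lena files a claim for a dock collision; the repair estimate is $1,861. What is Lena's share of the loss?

$622.20

Actual cash value after 20% depreciation: $1,861 × 80% = $1,488.80.
After the deductible, $1,488.80 − $250 = $1,238.80 remains.
$1,238.80 ≤ $71,815, so the limit doesn't bind; insurer pays $1,238.80.
Owner's share is the uncovered remainder: $1,861 − $1,238.80 = $622.20.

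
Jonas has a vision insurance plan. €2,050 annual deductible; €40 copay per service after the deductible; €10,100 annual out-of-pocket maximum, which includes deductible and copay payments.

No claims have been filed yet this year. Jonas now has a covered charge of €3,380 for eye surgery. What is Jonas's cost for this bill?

Deductible not yet touched, so the first €2,050 of the bill goes to the deductible.
After the €2,050 deductible portion, €3,380 − €2,050 = €1,330 is subject to the copay.
Copay on this service: €40.
So the member owes €2,050 + €40 = €2,090 before any cap.
Total out-of-pocket so far would be €0 + €2,090 = €2,090, below the €10,100 cap — no reduction.

€2,090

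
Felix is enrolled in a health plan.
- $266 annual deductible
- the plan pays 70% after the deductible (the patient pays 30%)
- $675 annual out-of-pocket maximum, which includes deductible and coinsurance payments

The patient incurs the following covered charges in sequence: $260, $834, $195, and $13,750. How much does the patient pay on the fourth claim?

$102.10

Bill 1, $260: all of it applies to the deductible. Patient pays $260; OOP now $260.
Bill 2, $834: deductible takes $6, $828 remains; patient's 30% is $248.40. Cost to patient: $254.40. OOP to date $514.40.
Bill 3, $195: deductible already satisfied, so patient's share is 30% × $195 = $58.50. Patient owes $58.50 (running OOP $572.90).
Bill 4, $13,750: deductible already satisfied, so patient's share is 30% × $13,750 = $4,125. Adding that to $572.90 gives $4,697.90, past the $675 cap; patient pays only $675 − $572.90 = $102.10.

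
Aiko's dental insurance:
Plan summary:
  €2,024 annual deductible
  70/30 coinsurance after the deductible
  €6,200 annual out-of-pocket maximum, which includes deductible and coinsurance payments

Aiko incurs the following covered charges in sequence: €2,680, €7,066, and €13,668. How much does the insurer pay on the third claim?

€11,808.60

#1 (€2,680): €2,024 to deductible, leaving €656; 30% of €656 = €196.80. Patient owes €2,220.80 (running OOP €2,220.80). Plan pays €2,680 − €2,220.80 = €459.20.
#2 (€7,066): deductible already satisfied, so patient's share is 30% × €7,066 = €2,119.80. Patient owes €2,119.80 (running OOP €4,340.60). Insurer: €7,066 − €2,119.80 = €4,946.20.
#3 (€13,668): deductible already satisfied, so patient's share is 30% × €13,668 = €4,100.40. That would push OOP to €8,441, over the €6,200 cap, so patient pays €6,200 − €4,340.60 = €1,859.40. Insurer: €13,668 − €1,859.40 = €11,808.60.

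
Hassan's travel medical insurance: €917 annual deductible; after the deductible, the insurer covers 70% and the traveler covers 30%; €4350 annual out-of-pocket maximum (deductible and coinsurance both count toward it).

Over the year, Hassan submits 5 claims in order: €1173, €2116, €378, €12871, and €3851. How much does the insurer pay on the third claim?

#1 (€1173): €917 to deductible, leaving €256; 30% of €256 = €76.80. Traveler owes €993.80 (running OOP €993.80). Plan pays €1173 − €993.80 = €179.20.
#2 (€2116): deductible already satisfied, so traveler's share is 30% × €2116 = €634.80. Cost to traveler: €634.80. OOP to date €1628.60. Insurer: €2116 − €634.80 = €1481.20.
#3 (€378): deductible already satisfied, so traveler's share is 30% × €378 = €113.40. Traveler pays €113.40; OOP now €1742. Plan pays €378 − €113.40 = €264.60.

€264.60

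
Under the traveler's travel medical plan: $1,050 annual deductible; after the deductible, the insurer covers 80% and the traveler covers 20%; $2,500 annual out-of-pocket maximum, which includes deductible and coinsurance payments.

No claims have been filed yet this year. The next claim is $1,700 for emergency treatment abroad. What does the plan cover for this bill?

$520

The full $1,050 deductible is still open; $1,050 of this bill applies to it.
That leaves $1,700 − $1,050 = $650 for coinsurance.
20% of $650 = $130 falls to the traveler.
Traveler responsibility before any cap: $1,050 + $130 = $1,180.
Total out-of-pocket so far would be $0 + $1,180 = $1,180, below the $2,500 cap — no reduction.
Insurer pays the balance: $1,700 − $1,180 = $520.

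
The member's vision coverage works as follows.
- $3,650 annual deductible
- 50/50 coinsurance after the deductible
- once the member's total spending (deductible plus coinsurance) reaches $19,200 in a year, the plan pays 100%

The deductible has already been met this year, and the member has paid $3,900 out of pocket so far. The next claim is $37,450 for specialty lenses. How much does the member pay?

The deductible is already satisfied, so the full bill goes to coinsurance.
50% of $37,450 = $18,725 falls to the member.
That would bring total out-of-pocket to $22,625, past the $19,200 cap. The member is capped at $19,200 − $3,900 = $15,300 on this claim.

$15,300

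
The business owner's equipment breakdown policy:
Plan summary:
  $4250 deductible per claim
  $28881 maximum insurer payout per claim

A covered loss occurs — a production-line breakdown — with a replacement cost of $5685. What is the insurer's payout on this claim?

Subtract the deductible: $5685 − $4250 = $1435.
$1435 ≤ $28881, so the limit doesn't bind; insurer pays $1435.

$1435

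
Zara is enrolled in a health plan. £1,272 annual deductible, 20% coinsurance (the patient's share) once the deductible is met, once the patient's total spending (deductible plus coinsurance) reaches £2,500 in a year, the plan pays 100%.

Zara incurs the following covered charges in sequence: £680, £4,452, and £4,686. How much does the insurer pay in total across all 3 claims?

Claim 1 (£680): entire amount goes to the deductible. Patient owes £680 (running OOP £680). Insurer: £680 − £680 = £0.
Claim 2 (£4,452): £592 finishes the deductible; £3,860 goes to coinsurance; 20% of £3,860 = £772. Patient owes £1,364 (running OOP £2,044). Insurer: £4,452 − £1,364 = £3,088.
Claim 3 (£4,686): deductible already satisfied, so patient's share is 20% × £4,686 = £937.20. Adding that to £2,044 gives £2,981.20, past the £2,500 cap; patient pays only £2,500 − £2,044 = £456. Insurer: £4,686 − £456 = £4,230.
Insurer total = bills − patient's total = £9,818 − £2,500 = £7,318.

£7,318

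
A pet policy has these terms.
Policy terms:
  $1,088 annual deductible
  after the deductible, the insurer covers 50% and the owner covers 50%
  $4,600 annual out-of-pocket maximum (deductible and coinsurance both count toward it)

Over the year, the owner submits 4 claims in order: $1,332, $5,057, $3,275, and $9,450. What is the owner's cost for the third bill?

Claim 1 ($1,332): deductible takes $1,088, $244 remains; coinsurance $244 × 50% = $122. Cost to owner: $1,210. OOP to date $1,210.
Claim 2 ($5,057): deductible met; 50% of $5,057 = $2,528.50. Owner owes $2,528.50 (running OOP $3,738.50).
Claim 3 ($3,275): deductible already satisfied, so owner's share is 50% × $3,275 = $1,637.50. Adding that to $3,738.50 gives $5,376, past the $4,600 cap; owner pays only $4,600 − $3,738.50 = $861.50.

$861.50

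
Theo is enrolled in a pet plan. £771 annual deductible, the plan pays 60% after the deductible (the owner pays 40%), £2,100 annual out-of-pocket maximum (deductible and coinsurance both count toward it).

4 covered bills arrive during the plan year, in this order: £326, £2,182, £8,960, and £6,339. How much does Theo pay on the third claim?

Claim 1 (£326): all of it applies to the deductible. Owner owes £326 (running OOP £326).
Claim 2 (£2,182): £445 to deductible, leaving £1,737; 40% of £1,737 = £694.80. Owner pays £1,139.80; OOP now £1,465.80.
Claim 3 (£8,960): deductible met; 40% of £8,960 = £3,584. That would push OOP to £5,049.80, over the £2,100 cap, so owner pays £2,100 − £1,465.80 = £634.20.

£634.20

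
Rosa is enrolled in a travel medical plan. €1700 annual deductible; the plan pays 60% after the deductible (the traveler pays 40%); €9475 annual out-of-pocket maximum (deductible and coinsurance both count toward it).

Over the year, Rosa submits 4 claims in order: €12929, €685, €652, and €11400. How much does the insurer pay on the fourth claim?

Claim 1 (€12929): €1700 finishes the deductible; €11229 goes to coinsurance; coinsurance €11229 × 40% = €4491.60. Traveler owes €6191.60 (running OOP €6191.60). Plan pays €12929 − €6191.60 = €6737.40.
Claim 2 (€685): 40% coinsurance on €685 = €274. Cost to traveler: €274. OOP to date €6465.60. Plan pays €685 − €274 = €411.
Claim 3 (€652): 40% coinsurance on €652 = €260.80. Traveler owes €260.80 (running OOP €6726.40). Insurer: €652 − €260.80 = €391.20.
Claim 4 (€11400): deductible met; 40% of €11400 = €4560. That would push OOP to €11286.40, over the €9475 cap, so traveler pays €9475 − €6726.40 = €2748.60. Plan pays €11400 − €2748.60 = €8651.40.

€8651.40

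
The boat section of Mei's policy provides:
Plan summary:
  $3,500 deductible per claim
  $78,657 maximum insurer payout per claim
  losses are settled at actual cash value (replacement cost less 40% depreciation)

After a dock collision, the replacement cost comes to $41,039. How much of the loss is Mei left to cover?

At 40% depreciation, ACV = $41,039 − $16,415.60 = $24,623.40.
Subtract the deductible: $24,623.40 − $3,500 = $21,123.40.
$21,123.40 is within the $78,657 limit, so the insurer pays $21,123.40.
Owner's share is the uncovered remainder: $41,039 − $21,123.40 = $19,915.60.

$19,915.60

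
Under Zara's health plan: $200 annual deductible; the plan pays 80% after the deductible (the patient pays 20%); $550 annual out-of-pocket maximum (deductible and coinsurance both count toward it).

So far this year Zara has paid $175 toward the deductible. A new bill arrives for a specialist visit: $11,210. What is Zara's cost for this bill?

$375

Deductible still to meet: $200 − $175 = $25.
That leaves $11,210 − $25 = $11,185 for coinsurance.
Coinsurance: $11,185 × 20% = $2,237.
So the patient owes $25 + $2,237 = $2,262 before any cap.
That would bring total out-of-pocket to $2,437, past the $550 cap. The patient is capped at $550 − $175 = $375 on this claim.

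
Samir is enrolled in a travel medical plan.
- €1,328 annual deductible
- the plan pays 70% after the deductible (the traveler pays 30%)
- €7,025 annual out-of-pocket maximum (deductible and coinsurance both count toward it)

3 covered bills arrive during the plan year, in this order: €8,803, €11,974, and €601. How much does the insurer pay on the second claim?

€8,519.50

Claim 1 (€8,803): €1,328 to deductible, leaving €7,475; 30% of €7,475 = €2,242.50. Traveler owes €3,570.50 (running OOP €3,570.50). Insurer: €8,803 − €3,570.50 = €5,232.50.
Claim 2 (€11,974): 30% coinsurance on €11,974 = €3,592.20. Adding that to €3,570.50 gives €7,162.70, past the €7,025 cap; traveler pays only €7,025 − €3,570.50 = €3,454.50. Plan pays €11,974 − €3,454.50 = €8,519.50.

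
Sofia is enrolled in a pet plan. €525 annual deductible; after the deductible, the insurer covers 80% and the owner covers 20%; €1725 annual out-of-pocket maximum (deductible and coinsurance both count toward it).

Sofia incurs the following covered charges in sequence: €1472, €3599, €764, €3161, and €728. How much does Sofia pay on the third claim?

Claim 1 (€1472): €525 to deductible, leaving €947; 20% of €947 = €189.40. Owner pays €714.40; OOP now €714.40.
Claim 2 (€3599): deductible already satisfied, so owner's share is 20% × €3599 = €719.80. Owner owes €719.80 (running OOP €1434.20).
Claim 3 (€764): 20% coinsurance on €764 = €152.80. Owner owes €152.80 (running OOP €1587).

€152.80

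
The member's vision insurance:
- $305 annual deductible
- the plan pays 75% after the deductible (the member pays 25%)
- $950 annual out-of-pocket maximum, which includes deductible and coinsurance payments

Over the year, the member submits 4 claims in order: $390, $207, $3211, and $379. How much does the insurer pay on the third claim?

$2639

Claim 1 — $390: $305 to deductible, leaving $85; 25% of $85 = $21.25. Member owes $326.25 (running OOP $326.25). Plan pays $390 − $326.25 = $63.75.
Claim 2 — $207: deductible met; 25% of $207 = $51.75. Cost to member: $51.75. OOP to date $378. Plan pays $207 − $51.75 = $155.25.
Claim 3 — $3211: deductible already satisfied, so member's share is 25% × $3211 = $802.75. Adding that to $378 gives $1180.75, past the $950 cap; member pays only $950 − $378 = $572. Plan pays $3211 − $572 = $2639.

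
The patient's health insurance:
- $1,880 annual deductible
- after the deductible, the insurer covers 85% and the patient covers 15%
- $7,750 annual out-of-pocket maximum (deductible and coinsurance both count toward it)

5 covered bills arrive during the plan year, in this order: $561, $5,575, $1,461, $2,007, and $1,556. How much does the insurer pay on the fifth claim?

Claim 1 — $561: all of it applies to the deductible. Patient pays $561; OOP now $561. Plan pays $561 − $561 = $0.
Claim 2 — $5,575: $1,319 finishes the deductible; $4,256 goes to coinsurance; 15% of $4,256 = $638.40. Patient owes $1,957.40 (running OOP $2,518.40). Plan pays $5,575 − $1,957.40 = $3,617.60.
Claim 3 — $1,461: deductible met; 15% of $1,461 = $219.15. Patient pays $219.15; OOP now $2,737.55. Insurer: $1,461 − $219.15 = $1,241.85.
Claim 4 — $2,007: deductible already satisfied, so patient's share is 15% × $2,007 = $301.05. Cost to patient: $301.05. OOP to date $3,038.60. Plan pays $2,007 − $301.05 = $1,705.95.
Claim 5 — $1,556: deductible met; 15% of $1,556 = $233.40. Patient pays $233.40; OOP now $3,272. Insurer: $1,556 − $233.40 = $1,322.60.

$1,322.60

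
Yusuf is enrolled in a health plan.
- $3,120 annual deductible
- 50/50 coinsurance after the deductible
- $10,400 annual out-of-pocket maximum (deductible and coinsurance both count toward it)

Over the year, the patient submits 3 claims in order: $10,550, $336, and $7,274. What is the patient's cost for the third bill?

$3,397

#1 ($10,550): deductible takes $3,120, $7,430 remains; 50% of $7,430 = $3,715. Patient owes $6,835 (running OOP $6,835).
#2 ($336): 50% coinsurance on $336 = $168. Patient owes $168 (running OOP $7,003).
#3 ($7,274): deductible met; 50% of $7,274 = $3,637. That would push OOP to $10,640, over the $10,400 cap, so patient pays $10,400 − $7,003 = $3,397.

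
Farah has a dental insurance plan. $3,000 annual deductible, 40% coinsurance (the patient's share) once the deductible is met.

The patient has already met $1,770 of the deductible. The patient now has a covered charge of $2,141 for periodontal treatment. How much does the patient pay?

$1,770 of the $3,000 deductible is already met, leaving $1,230.
That leaves $2,141 − $1,230 = $911 for coinsurance.
Patient's 40% share of $911 is $364.40.
Patient responsibility: $1,230 + $364.40 = $1,594.40.

$1,594.40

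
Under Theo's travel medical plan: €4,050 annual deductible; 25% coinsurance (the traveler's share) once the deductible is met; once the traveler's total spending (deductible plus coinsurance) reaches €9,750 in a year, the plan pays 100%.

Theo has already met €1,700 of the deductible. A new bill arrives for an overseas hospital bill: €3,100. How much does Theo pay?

Deductible still to meet: €4,050 − €1,700 = €2,350.
The remaining €750 (= €3,100 − €2,350) moves to coinsurance.
25% of €750 = €187.50 falls to the traveler.
So the traveler owes €2,350 + €187.50 = €2,537.50 before any cap.
Year-to-date out-of-pocket becomes €1,700 + €2,537.50 = €4,237.50, still under the €9,750 maximum, so no cap applies.

€2,537.50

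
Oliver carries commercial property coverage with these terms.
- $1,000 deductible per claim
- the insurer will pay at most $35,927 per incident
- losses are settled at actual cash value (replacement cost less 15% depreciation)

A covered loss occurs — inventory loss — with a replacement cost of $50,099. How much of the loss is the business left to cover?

$14,172

Depreciate 15%: the covered value is $50,099 × 0.85 = $42,584.15.
After the deductible, $42,584.15 − $1,000 = $41,584.15 remains.
$41,584.15 exceeds the $35,927 limit, so the insurer pays the limit: $35,927.
The business bears the rest of the original loss: $50,099 − $35,927 = $14,172.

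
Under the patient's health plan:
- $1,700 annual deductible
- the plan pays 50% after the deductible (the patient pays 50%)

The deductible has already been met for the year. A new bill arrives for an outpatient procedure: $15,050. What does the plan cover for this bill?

The deductible is already satisfied, so the full bill goes to coinsurance.
Coinsurance: $15,050 × 50% = $7,525.
Insurer pays the balance: $15,050 − $7,525 = $7,525.

$7,525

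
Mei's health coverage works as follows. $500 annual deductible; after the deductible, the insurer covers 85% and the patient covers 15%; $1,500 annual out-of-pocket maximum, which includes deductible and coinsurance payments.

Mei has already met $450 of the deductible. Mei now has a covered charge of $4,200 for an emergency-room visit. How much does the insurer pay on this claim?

$3,527.50

$450 of the $500 deductible is already met, leaving $50.
The remaining $4,150 (= $4,200 − $50) moves to coinsurance.
Patient's 15% share of $4,150 is $622.50.
That puts the patient's cost at $50 + $622.50 = $672.50 before any cap.
Year-to-date out-of-pocket becomes $450 + $672.50 = $1,122.50, still under the $1,500 maximum, so no cap applies.
The plan picks up $4,200 − $672.50 = $3,527.50.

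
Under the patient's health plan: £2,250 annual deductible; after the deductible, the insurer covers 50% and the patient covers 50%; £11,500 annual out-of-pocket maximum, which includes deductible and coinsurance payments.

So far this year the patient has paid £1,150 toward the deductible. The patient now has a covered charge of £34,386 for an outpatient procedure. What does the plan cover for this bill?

£24,036

Deductible still to meet: £2,250 − £1,150 = £1,100.
That leaves £34,386 − £1,100 = £33,286 for coinsurance.
Coinsurance: £33,286 × 50% = £16,643.
That puts the patient's cost at £1,100 + £16,643 = £17,743 before any cap.
That would bring total out-of-pocket to £18,893, past the £11,500 cap. The patient is capped at £11,500 − £1,150 = £10,350 on this claim.
The plan picks up £34,386 − £10,350 = £24,036.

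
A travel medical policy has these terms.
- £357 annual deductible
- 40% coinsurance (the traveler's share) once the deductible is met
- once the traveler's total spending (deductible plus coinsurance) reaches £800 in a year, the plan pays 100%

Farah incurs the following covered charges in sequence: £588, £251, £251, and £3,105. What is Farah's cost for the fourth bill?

#1 (£588): £357 to deductible, leaving £231; traveler's 40% is £92.40. Traveler owes £449.40 (running OOP £449.40).
#2 (£251): deductible already satisfied, so traveler's share is 40% × £251 = £100.40. Traveler pays £100.40; OOP now £549.80.
#3 (£251): 40% coinsurance on £251 = £100.40. Traveler pays £100.40; OOP now £650.20.
#4 (£3,105): deductible met; 40% of £3,105 = £1,242. That would push OOP to £1,892.20, over the £800 cap, so traveler pays £800 − £650.20 = £149.80.

£149.80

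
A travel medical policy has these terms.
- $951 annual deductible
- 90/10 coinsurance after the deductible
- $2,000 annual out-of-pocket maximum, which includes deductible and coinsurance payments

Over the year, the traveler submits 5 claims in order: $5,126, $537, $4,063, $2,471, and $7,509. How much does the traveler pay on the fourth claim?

$171.50

#1 ($5,126): $951 to deductible, leaving $4,175; 10% of $4,175 = $417.50. Traveler pays $1,368.50; OOP now $1,368.50.
#2 ($537): 10% coinsurance on $537 = $53.70. Traveler owes $53.70 (running OOP $1,422.20).
#3 ($4,063): 10% coinsurance on $4,063 = $406.30. Cost to traveler: $406.30. OOP to date $1,828.50.
#4 ($2,471): 10% coinsurance on $2,471 = $247.10. Adding that to $1,828.50 gives $2,075.60, past the $2,000 cap; traveler pays only $2,000 − $1,828.50 = $171.50.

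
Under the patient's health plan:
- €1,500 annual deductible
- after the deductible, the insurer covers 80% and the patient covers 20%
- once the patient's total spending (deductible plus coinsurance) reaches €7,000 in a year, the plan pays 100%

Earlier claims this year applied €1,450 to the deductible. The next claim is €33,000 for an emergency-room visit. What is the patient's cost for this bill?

€5,550

€1,450 of the €1,500 deductible is already met, leaving €50.
The remaining €32,950 (= €33,000 − €50) moves to coinsurance.
Patient's 20% share of €32,950 is €6,590.
So the patient owes €50 + €6,590 = €6,640 before any cap.
Year-to-date out-of-pocket would reach €1,450 + €6,640 = €8,090, above the €7,000 maximum, so the patient pays only €7,000 − €1,450 = €5,550.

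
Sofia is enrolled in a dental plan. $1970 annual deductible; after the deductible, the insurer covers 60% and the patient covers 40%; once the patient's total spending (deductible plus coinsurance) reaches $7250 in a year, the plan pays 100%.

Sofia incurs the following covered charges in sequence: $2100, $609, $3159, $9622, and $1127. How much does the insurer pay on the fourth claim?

$5901.20

Claim 1 — $2100: $1970 finishes the deductible; $130 goes to coinsurance; 40% of $130 = $52. Patient owes $2022 (running OOP $2022). Plan pays $2100 − $2022 = $78.
Claim 2 — $609: deductible met; 40% of $609 = $243.60. Cost to patient: $243.60. OOP to date $2265.60. Plan pays $609 − $243.60 = $365.40.
Claim 3 — $3159: 40% coinsurance on $3159 = $1263.60. Cost to patient: $1263.60. OOP to date $3529.20. Insurer: $3159 − $1263.60 = $1895.40.
Claim 4 — $9622: 40% coinsurance on $9622 = $3848.80. That would push OOP to $7378, over the $7250 cap, so patient pays $7250 − $3529.20 = $3720.80. Plan pays $9622 − $3720.80 = $5901.20.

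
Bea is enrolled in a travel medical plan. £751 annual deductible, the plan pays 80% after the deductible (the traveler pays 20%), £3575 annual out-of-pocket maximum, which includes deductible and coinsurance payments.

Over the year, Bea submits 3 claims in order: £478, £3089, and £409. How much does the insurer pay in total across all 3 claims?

Claim 1 — £478: entire amount goes to the deductible. Cost to traveler: £478. OOP to date £478. Plan pays £478 − £478 = £0.
Claim 2 — £3089: £273 finishes the deductible; £2816 goes to coinsurance; 20% of £2816 = £563.20. Traveler owes £836.20 (running OOP £1314.20). Plan pays £3089 − £836.20 = £2252.80.
Claim 3 — £409: deductible already satisfied, so traveler's share is 20% × £409 = £81.80. Cost to traveler: £81.80. OOP to date £1396. Insurer: £409 − £81.80 = £327.20.
Insurer total = bills − traveler's total = £3976 − £1396 = £2580.

£2580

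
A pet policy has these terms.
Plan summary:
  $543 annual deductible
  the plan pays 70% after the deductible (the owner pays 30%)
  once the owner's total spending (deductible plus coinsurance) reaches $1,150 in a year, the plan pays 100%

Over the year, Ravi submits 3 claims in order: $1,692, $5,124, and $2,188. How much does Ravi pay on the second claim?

Claim 1 ($1,692): deductible takes $543, $1,149 remains; 30% of $1,149 = $344.70. Owner pays $887.70; OOP now $887.70.
Claim 2 ($5,124): deductible met; 30% of $5,124 = $1,537.20. That would push OOP to $2,424.90, over the $1,150 cap, so owner pays $1,150 − $887.70 = $262.30.

$262.30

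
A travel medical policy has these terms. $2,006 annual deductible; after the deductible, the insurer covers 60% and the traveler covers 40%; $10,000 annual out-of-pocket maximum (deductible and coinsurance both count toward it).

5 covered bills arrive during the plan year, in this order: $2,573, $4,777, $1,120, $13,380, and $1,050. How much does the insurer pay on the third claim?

$672

Claim 1 ($2,573): $2,006 finishes the deductible; $567 goes to coinsurance; 40% of $567 = $226.80. Cost to traveler: $2,232.80. OOP to date $2,232.80. Plan pays $2,573 − $2,232.80 = $340.20.
Claim 2 ($4,777): deductible met; 40% of $4,777 = $1,910.80. Traveler pays $1,910.80; OOP now $4,143.60. Plan pays $4,777 − $1,910.80 = $2,866.20.
Claim 3 ($1,120): 40% coinsurance on $1,120 = $448. Cost to traveler: $448. OOP to date $4,591.60. Plan pays $1,120 − $448 = $672.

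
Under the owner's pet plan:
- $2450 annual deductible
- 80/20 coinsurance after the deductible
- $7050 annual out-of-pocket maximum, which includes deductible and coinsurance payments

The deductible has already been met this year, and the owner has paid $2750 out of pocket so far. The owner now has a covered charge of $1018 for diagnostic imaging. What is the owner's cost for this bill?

$203.60

With the deductible met, the entire $1018 is subject to coinsurance.
Owner's 20% share of $1018 is $203.60.
Cumulative spending $2750 + $203.60 = $2953.60 stays under the $7050 maximum.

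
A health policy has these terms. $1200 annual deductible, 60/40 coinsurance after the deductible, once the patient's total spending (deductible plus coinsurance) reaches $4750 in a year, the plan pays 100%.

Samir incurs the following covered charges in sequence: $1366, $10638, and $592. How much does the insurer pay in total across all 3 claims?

Claim 1 — $1366: deductible takes $1200, $166 remains; 40% of $166 = $66.40. Cost to patient: $1266.40. OOP to date $1266.40. Plan pays $1366 − $1266.40 = $99.60.
Claim 2 — $10638: deductible already satisfied, so patient's share is 40% × $10638 = $4255.20. Adding that to $1266.40 gives $5521.60, past the $4750 cap; patient pays only $4750 − $1266.40 = $3483.60. Insurer: $10638 − $3483.60 = $7154.40.
Claim 3 — $592: 40% coinsurance on $592 = $236.80. OOP would hit $4986.80 > $4750, so the cap limits the patient to $4750 − $4750 = $0. Insurer: $592 − $0 = $592.
Insurer total = bills − patient's total = $12596 − $4750 = $7846.

$7846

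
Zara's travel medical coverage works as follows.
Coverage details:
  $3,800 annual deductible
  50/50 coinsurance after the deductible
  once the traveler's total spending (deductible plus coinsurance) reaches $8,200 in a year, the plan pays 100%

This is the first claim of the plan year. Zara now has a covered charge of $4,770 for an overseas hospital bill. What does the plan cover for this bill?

$485

Deductible not yet touched, so the first $3,800 of the bill goes to the deductible.
That leaves $4,770 − $3,800 = $970 for coinsurance.
50% of $970 = $485 falls to the traveler.
Traveler responsibility before any cap: $3,800 + $485 = $4,285.
Cumulative spending $0 + $4,285 = $4,285 stays under the $8,200 maximum.
The plan picks up $4,770 − $4,285 = $485.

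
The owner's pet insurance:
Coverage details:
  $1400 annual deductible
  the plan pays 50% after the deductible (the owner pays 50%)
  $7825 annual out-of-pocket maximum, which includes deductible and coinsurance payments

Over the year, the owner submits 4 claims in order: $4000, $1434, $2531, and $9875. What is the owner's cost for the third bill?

#1 ($4000): deductible takes $1400, $2600 remains; 50% of $2600 = $1300. Owner pays $2700; OOP now $2700.
#2 ($1434): 50% coinsurance on $1434 = $717. Cost to owner: $717. OOP to date $3417.
#3 ($2531): deductible already satisfied, so owner's share is 50% × $2531 = $1265.50. Owner pays $1265.50; OOP now $4682.50.

$1265.50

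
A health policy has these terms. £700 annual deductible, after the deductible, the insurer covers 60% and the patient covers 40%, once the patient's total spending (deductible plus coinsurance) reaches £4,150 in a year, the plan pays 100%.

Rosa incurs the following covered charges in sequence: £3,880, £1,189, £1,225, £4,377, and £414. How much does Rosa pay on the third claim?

Claim 1 — £3,880: £700 finishes the deductible; £3,180 goes to coinsurance; 40% of £3,180 = £1,272. Patient pays £1,972; OOP now £1,972.
Claim 2 — £1,189: deductible met; 40% of £1,189 = £475.60. Patient pays £475.60; OOP now £2,447.60.
Claim 3 — £1,225: deductible already satisfied, so patient's share is 40% × £1,225 = £490. Patient pays £490; OOP now £2,937.60.

£490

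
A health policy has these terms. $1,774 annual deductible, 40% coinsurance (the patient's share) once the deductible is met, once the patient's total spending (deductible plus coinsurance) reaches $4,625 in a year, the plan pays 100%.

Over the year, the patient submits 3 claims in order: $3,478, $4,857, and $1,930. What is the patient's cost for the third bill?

$226.60

Claim 1 — $3,478: deductible takes $1,774, $1,704 remains; 40% of $1,704 = $681.60. Patient pays $2,455.60; OOP now $2,455.60.
Claim 2 — $4,857: deductible already satisfied, so patient's share is 40% × $4,857 = $1,942.80. Cost to patient: $1,942.80. OOP to date $4,398.40.
Claim 3 — $1,930: 40% coinsurance on $1,930 = $772. That would push OOP to $5,170.40, over the $4,625 cap, so patient pays $4,625 − $4,398.40 = $226.60.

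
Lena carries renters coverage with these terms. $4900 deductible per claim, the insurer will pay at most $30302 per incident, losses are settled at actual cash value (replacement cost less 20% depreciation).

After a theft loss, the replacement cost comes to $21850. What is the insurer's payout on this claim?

At 20% depreciation, ACV = $21850 − $4370 = $17480.
Less the $4900 deductible: $17480 − $4900 = $12580.
$12580 ≤ $30302, so the limit doesn't bind; insurer pays $12580.

$12580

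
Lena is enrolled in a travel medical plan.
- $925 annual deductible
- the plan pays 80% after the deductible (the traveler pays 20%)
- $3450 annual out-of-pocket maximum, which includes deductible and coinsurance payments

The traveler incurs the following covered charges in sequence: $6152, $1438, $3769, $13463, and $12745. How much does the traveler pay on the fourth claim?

$438.20

#1 ($6152): deductible takes $925, $5227 remains; 20% of $5227 = $1045.40. Cost to traveler: $1970.40. OOP to date $1970.40.
#2 ($1438): deductible already satisfied, so traveler's share is 20% × $1438 = $287.60. Traveler pays $287.60; OOP now $2258.
#3 ($3769): deductible met; 20% of $3769 = $753.80. Cost to traveler: $753.80. OOP to date $3011.80.
#4 ($13463): deductible met; 20% of $13463 = $2692.60. Adding that to $3011.80 gives $5704.40, past the $3450 cap; traveler pays only $3450 − $3011.80 = $438.20.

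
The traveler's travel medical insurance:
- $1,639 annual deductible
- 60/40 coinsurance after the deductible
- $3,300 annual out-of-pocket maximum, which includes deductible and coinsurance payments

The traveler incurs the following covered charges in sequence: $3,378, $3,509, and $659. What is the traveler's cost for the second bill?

$965.40

Bill 1, $3,378: $1,639 to deductible, leaving $1,739; traveler's 40% is $695.60. Traveler pays $2,334.60; OOP now $2,334.60.
Bill 2, $3,509: 40% coinsurance on $3,509 = $1,403.60. Adding that to $2,334.60 gives $3,738.20, past the $3,300 cap; traveler pays only $3,300 − $2,334.60 = $965.40.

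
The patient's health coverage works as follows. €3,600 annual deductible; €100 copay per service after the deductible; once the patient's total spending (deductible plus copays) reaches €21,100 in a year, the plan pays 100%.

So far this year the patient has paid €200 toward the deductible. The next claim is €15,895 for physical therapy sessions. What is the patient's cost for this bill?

Deductible still to meet: €3,600 − €200 = €3,400.
The remaining €12,495 (= €15,895 − €3,400) moves to the copay.
Copay on this service: €100.
So the patient owes €3,400 + €100 = €3,500 before any cap.
Cumulative spending €200 + €3,500 = €3,700 stays under the €21,100 maximum.

€3,500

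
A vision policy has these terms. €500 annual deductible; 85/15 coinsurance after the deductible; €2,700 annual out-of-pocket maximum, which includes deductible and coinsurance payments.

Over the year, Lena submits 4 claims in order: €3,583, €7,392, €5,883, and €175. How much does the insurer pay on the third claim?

Claim 1 (€3,583): deductible takes €500, €3,083 remains; 15% of €3,083 = €462.45. Member pays €962.45; OOP now €962.45. Plan pays €3,583 − €962.45 = €2,620.55.
Claim 2 (€7,392): deductible already satisfied, so member's share is 15% × €7,392 = €1,108.80. Cost to member: €1,108.80. OOP to date €2,071.25. Plan pays €7,392 − €1,108.80 = €6,283.20.
Claim 3 (€5,883): deductible already satisfied, so member's share is 15% × €5,883 = €882.45. That would push OOP to €2,953.70, over the €2,700 cap, so member pays €2,700 − €2,071.25 = €628.75. Plan pays €5,883 − €628.75 = €5,254.25.

€5,254.25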